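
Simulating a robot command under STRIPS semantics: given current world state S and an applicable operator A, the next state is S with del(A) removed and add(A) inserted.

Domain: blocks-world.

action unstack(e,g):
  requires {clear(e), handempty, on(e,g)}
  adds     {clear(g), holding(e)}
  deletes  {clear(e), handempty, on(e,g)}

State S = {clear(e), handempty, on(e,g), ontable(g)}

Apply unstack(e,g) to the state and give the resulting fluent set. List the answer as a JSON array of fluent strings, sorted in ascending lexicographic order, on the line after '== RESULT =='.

Compute (S \ del) ∪ add:
  pre ⊆ S: {clear(e), handempty, on(e,g)} ⊆ S  — applicable
  S \ del = {ontable(g)}
  ∪ add   = {clear(g), holding(e), ontable(g)}

== RESULT ==
["clear(g)", "holding(e)", "ontable(g)"]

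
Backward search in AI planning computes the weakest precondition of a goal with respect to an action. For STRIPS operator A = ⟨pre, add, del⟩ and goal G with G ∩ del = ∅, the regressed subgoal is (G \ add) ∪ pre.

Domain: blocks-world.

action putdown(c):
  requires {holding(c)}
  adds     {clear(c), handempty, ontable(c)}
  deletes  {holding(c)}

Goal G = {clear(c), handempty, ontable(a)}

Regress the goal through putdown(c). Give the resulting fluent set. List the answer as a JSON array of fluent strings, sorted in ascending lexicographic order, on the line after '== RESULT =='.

Compute (G \ add) ∪ pre:
  G ∩ del = {}  (empty — regression defined)
  G \ add = {clear(c), handempty, ontable(a)} \ {clear(c), handempty, ontable(c)} = {ontable(a)}
  ∪ pre   = {ontable(a)} ∪ {holding(c)}
          = {holding(c), ontable(a)}

== RESULT ==
["holding(c)", "ontable(a)"]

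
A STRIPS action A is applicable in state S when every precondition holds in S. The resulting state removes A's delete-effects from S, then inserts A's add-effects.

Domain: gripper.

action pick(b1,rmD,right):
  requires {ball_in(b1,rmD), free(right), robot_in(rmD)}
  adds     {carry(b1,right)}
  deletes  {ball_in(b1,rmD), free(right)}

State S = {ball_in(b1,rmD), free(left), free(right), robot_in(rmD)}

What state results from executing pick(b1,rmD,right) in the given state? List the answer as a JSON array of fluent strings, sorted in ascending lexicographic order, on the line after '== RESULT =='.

Progress:
  pre ⊆ S: {ball_in(b1,rmD), free(right), robot_in(rmD)} ⊆ S  — applicable
  S \ del = {free(left), robot_in(rmD)}
  ∪ add   = {carry(b1,right), free(left), robot_in(rmD)}

== RESULT ==
["carry(b1,right)", "free(left)", "robot_in(rmD)"]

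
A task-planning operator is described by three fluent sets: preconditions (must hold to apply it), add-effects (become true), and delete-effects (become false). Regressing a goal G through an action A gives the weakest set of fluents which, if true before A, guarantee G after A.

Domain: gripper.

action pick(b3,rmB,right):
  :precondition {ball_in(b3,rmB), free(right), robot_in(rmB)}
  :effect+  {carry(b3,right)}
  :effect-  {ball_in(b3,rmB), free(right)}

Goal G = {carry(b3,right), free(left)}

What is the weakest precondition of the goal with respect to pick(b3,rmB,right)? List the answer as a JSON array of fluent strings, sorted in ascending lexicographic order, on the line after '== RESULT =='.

Regress:
  G ∩ del = {}  (empty — regression defined)
  G \ add = {carry(b3,right), free(left)} \ {carry(b3,right)} = {free(left)}
  ∪ pre   = {free(left)} ∪ {ball_in(b3,rmB), free(right), robot_in(rmB)}
          = {ball_in(b3,rmB), free(left), free(right), robot_in(rmB)}

== RESULT ==
["ball_in(b3,rmB)", "free(left)", "free(right)", "robot_in(rmB)"]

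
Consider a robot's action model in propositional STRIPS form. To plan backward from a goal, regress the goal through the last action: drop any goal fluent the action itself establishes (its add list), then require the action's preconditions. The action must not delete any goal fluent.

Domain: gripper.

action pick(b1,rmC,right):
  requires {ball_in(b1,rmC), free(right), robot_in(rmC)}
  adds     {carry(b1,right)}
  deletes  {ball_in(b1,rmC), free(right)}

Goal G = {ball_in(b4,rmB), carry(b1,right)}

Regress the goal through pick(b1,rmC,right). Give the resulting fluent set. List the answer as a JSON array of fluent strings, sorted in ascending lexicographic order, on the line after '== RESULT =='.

Compute (G \ add) ∪ pre:
  G ∩ del = {}  (empty — regression defined)
  G \ add = {ball_in(b4,rmB), carry(b1,right)} \ {carry(b1,right)} = {ball_in(b4,rmB)}
  ∪ pre   = {ball_in(b4,rmB)} ∪ {ball_in(b1,rmC), free(right), robot_in(rmC)}
          = {ball_in(b1,rmC), ball_in(b4,rmB), free(right), robot_in(rmC)}

== RESULT ==
["ball_in(b1,rmC)", "ball_in(b4,rmB)", "free(right)", "robot_in(rmC)"]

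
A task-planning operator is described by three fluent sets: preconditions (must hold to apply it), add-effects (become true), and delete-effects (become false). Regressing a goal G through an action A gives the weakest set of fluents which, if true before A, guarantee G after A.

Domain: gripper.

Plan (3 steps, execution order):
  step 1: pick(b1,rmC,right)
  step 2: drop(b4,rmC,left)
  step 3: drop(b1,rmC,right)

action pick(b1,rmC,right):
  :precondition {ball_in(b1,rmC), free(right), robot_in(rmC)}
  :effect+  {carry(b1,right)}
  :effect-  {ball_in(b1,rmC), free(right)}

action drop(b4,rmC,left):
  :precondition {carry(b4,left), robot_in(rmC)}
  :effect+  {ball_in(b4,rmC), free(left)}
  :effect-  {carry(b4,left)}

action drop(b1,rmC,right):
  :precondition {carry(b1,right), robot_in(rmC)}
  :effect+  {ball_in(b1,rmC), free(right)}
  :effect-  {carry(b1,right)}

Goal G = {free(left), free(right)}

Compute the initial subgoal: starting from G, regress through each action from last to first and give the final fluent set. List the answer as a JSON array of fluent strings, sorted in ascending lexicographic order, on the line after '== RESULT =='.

Work backward from the goal:
  through step 3 (drop(b1,rmC,right)): drop {free(right)}, keep {free(left)}, require {carry(b1,right), robot_in(rmC)}
    → {carry(b1,right), free(left), robot_in(rmC)}
  through step 2 (drop(b4,rmC,left)): drop {free(left)}, keep {carry(b1,right), robot_in(rmC)}, require {carry(b4,left), robot_in(rmC)}
    → {carry(b1,right), carry(b4,left), robot_in(rmC)}
  through step 1 (pick(b1,rmC,right)): drop {carry(b1,right)}, keep {carry(b4,left), robot_in(rmC)}, require {ball_in(b1,rmC), free(right), robot_in(rmC)}
    → {ball_in(b1,rmC), carry(b4,left), free(right), robot_in(rmC)}

== RESULT ==
["ball_in(b1,rmC)", "carry(b4,left)", "free(right)", "robot_in(rmC)"]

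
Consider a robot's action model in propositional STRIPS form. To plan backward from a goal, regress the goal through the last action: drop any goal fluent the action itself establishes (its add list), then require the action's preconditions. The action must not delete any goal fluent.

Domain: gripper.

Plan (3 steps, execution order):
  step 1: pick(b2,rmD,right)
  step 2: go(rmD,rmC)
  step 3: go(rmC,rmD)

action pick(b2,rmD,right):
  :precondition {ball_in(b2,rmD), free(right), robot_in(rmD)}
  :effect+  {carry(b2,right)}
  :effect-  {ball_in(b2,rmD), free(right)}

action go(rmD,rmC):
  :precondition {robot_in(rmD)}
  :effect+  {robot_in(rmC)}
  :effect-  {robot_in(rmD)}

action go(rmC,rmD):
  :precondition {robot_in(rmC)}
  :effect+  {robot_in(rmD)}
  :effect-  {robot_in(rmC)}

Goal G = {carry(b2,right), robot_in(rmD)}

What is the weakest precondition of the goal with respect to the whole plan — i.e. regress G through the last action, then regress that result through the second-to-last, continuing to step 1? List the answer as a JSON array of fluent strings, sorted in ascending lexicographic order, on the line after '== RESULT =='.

Work backward from the goal:
  through step 3 (go(rmC,rmD)): drop {robot_in(rmD)}, keep {carry(b2,right)}, require {robot_in(rmC)}
    → {carry(b2,right), robot_in(rmC)}
  through step 2 (go(rmD,rmC)): drop {robot_in(rmC)}, keep {carry(b2,right)}, require {robot_in(rmD)}
    → {carry(b2,right), robot_in(rmD)}
  through step 1 (pick(b2,rmD,right)): drop {carry(b2,right)}, keep {robot_in(rmD)}, require {ball_in(b2,rmD), free(right), robot_in(rmD)}
    → {ball_in(b2,rmD), free(right), robot_in(rmD)}

== RESULT ==
["ball_in(b2,rmD)", "free(right)", "robot_in(rmD)"]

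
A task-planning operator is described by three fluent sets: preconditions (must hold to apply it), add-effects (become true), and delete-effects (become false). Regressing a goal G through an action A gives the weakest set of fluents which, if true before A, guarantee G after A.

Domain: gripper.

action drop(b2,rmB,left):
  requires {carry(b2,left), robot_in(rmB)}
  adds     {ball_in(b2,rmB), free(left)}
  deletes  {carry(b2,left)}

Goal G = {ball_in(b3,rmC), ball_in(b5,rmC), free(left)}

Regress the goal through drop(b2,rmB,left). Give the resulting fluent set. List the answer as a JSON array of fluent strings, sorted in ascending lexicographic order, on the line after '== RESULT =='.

Regress:
  G ∩ del = {}  (empty — regression defined)
  G \ add = {ball_in(b3,rmC), ball_in(b5,rmC), free(left)} \ {ball_in(b2,rmB), free(left)} = {ball_in(b3,rmC), ball_in(b5,rmC)}
  ∪ pre   = {ball_in(b3,rmC), ball_in(b5,rmC)} ∪ {carry(b2,left), robot_in(rmB)}
          = {ball_in(b3,rmC), ball_in(b5,rmC), carry(b2,left), robot_in(rmB)}

== RESULT ==
["ball_in(b3,rmC)", "ball_in(b5,rmC)", "carry(b2,left)", "robot_in(rmB)"]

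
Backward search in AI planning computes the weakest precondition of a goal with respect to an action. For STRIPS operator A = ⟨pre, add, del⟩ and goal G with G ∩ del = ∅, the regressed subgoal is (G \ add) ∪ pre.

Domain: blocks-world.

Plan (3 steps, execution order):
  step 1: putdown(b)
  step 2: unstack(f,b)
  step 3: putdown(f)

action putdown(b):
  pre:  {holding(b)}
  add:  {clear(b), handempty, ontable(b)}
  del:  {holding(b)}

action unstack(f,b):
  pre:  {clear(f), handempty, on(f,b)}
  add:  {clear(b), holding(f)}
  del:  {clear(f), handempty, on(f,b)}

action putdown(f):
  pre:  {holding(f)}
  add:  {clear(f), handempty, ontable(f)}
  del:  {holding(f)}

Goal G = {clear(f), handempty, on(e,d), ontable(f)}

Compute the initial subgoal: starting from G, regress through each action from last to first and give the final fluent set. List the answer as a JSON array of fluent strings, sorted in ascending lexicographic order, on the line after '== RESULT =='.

Work backward from the goal:
  through step 3 (putdown(f)): drop {clear(f), handempty, ontable(f)}, keep {on(e,d)}, require {holding(f)}
    → {holding(f), on(e,d)}
  through step 2 (unstack(f,b)): drop {holding(f)}, keep {on(e,d)}, require {clear(f), handempty, on(f,b)}
    → {clear(f), handempty, on(e,d), on(f,b)}
  through step 1 (putdown(b)): drop {handempty}, keep {clear(f), on(e,d), on(f,b)}, require {holding(b)}
    → {clear(f), holding(b), on(e,d), on(f,b)}

== RESULT ==
["clear(f)", "holding(b)", "on(e,d)", "on(f,b)"]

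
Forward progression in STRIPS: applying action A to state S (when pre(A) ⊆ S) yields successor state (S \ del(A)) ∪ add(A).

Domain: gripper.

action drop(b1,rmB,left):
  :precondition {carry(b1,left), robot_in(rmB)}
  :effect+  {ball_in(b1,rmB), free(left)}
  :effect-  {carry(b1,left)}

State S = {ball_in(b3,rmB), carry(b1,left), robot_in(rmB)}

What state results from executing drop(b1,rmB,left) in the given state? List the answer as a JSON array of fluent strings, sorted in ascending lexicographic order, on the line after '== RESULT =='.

Compute (S \ del) ∪ add:
  pre ⊆ S: {carry(b1,left), robot_in(rmB)} ⊆ S  — applicable
  S \ del = {ball_in(b3,rmB), robot_in(rmB)}
  ∪ add   = {ball_in(b1,rmB), ball_in(b3,rmB), free(left), robot_in(rmB)}

== RESULT ==
["ball_in(b1,rmB)", "ball_in(b3,rmB)", "free(left)", "robot_in(rmB)"]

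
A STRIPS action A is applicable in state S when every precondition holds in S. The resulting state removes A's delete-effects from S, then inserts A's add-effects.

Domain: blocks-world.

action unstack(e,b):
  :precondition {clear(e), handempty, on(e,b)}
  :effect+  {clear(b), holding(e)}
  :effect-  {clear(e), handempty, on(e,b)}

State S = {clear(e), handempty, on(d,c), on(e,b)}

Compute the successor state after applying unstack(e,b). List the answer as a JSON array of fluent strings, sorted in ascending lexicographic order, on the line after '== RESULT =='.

Progress:
  pre ⊆ S: {clear(e), handempty, on(e,b)} ⊆ S  — applicable
  S \ del = {on(d,c)}
  ∪ add   = {clear(b), holding(e), on(d,c)}

== RESULT ==
["clear(b)", "holding(e)", "on(d,c)"]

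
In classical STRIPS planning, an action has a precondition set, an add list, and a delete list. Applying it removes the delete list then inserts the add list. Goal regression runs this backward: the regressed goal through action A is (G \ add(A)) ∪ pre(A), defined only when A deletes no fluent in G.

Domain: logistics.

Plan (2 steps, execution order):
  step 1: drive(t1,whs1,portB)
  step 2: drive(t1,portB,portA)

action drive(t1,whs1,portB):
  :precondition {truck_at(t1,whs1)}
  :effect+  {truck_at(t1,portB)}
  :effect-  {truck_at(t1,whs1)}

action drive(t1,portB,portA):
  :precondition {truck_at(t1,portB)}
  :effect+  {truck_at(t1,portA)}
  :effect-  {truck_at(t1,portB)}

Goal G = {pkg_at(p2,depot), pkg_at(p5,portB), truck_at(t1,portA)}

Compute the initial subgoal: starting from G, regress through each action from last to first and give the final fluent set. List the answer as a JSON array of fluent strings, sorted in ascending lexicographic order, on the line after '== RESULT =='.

Work backward from the goal:
  through step 2 (drive(t1,portB,portA)): drop {truck_at(t1,portA)}, keep {pkg_at(p2,depot), pkg_at(p5,portB)}, require {truck_at(t1,portB)}
    → {pkg_at(p2,depot), pkg_at(p5,portB), truck_at(t1,portB)}
  through step 1 (drive(t1,whs1,portB)): drop {truck_at(t1,portB)}, keep {pkg_at(p2,depot), pkg_at(p5,portB)}, require {truck_at(t1,whs1)}
    → {pkg_at(p2,depot), pkg_at(p5,portB), truck_at(t1,whs1)}

== RESULT ==
["pkg_at(p2,depot)", "pkg_at(p5,portB)", "truck_at(t1,whs1)"]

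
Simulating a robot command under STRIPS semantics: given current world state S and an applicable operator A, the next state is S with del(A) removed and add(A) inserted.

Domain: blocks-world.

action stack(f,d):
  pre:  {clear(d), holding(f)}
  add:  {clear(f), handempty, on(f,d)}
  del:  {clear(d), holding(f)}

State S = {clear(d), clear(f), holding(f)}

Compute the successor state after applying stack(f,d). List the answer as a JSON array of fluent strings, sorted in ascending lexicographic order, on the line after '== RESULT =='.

Progress:
  pre ⊆ S: {clear(d), holding(f)} ⊆ S  — applicable
  S \ del = {clear(f)}
  ∪ add   = {clear(f), handempty, on(f,d)}

== RESULT ==
["clear(f)", "handempty", "on(f,d)"]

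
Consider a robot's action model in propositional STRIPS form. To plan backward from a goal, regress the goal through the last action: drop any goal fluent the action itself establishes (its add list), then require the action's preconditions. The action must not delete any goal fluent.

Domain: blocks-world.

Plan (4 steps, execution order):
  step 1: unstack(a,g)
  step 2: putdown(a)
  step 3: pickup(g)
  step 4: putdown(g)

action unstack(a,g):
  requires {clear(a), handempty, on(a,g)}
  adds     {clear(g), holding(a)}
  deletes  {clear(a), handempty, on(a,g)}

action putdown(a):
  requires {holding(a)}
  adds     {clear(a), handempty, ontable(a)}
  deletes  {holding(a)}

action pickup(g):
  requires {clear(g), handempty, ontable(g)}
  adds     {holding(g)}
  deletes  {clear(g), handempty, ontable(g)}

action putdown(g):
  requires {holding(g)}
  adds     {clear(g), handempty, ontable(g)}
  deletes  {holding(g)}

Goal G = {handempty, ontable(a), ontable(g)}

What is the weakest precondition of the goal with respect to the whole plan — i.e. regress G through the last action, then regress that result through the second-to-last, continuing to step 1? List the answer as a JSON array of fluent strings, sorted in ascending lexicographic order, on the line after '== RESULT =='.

Work backward from the goal:
  through step 4 (putdown(g)): drop {handempty, ontable(g)}, keep {ontable(a)}, require {holding(g)}
    → {holding(g), ontable(a)}
  through step 3 (pickup(g)): drop {holding(g)}, keep {ontable(a)}, require {clear(g), handempty, ontable(g)}
    → {clear(g), handempty, ontable(a), ontable(g)}
  through step 2 (putdown(a)): drop {handempty, ontable(a)}, keep {clear(g), ontable(g)}, require {holding(a)}
    → {clear(g), holding(a), ontable(g)}
  through step 1 (unstack(a,g)): drop {clear(g), holding(a)}, keep {ontable(g)}, require {clear(a), handempty, on(a,g)}
    → {clear(a), handempty, on(a,g), ontable(g)}

== RESULT ==
["clear(a)", "handempty", "on(a,g)", "ontable(g)"]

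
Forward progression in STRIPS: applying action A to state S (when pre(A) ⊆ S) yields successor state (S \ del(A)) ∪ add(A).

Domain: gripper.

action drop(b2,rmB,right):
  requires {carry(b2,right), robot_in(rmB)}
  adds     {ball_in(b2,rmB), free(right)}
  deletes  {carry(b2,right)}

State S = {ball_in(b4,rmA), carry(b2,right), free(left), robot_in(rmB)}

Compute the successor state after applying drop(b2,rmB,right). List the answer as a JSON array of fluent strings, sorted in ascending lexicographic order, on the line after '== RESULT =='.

Compute (S \ del) ∪ add:
  pre ⊆ S: {carry(b2,right), robot_in(rmB)} ⊆ S  — applicable
  S \ del = {ball_in(b4,rmA), free(left), robot_in(rmB)}
  ∪ add   = {ball_in(b2,rmB), ball_in(b4,rmA), free(left), free(right), robot_in(rmB)}

== RESULT ==
["ball_in(b2,rmB)", "ball_in(b4,rmA)", "free(left)", "free(right)", "robot_in(rmB)"]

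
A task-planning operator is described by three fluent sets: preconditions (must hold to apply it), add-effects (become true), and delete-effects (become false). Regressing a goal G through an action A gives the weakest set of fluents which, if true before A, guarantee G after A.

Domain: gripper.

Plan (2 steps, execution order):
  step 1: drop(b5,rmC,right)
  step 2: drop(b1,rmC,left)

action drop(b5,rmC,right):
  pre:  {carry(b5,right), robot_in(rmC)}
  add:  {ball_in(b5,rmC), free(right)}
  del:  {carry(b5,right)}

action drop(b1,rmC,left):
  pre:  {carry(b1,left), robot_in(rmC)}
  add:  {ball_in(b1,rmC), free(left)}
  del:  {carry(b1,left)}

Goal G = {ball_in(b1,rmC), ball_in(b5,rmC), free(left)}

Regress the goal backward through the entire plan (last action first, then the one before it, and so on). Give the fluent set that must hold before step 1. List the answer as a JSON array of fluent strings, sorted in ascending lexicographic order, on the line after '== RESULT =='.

Work backward from the goal:
  through step 2 (drop(b1,rmC,left)): drop {ball_in(b1,rmC), free(left)}, keep {ball_in(b5,rmC)}, require {carry(b1,left), robot_in(rmC)}
    → {ball_in(b5,rmC), carry(b1,left), robot_in(rmC)}
  through step 1 (drop(b5,rmC,right)): drop {ball_in(b5,rmC)}, keep {carry(b1,left), robot_in(rmC)}, require {carry(b5,right), robot_in(rmC)}
    → {carry(b1,left), carry(b5,right), robot_in(rmC)}

== RESULT ==
["carry(b1,left)", "carry(b5,right)", "robot_in(rmC)"]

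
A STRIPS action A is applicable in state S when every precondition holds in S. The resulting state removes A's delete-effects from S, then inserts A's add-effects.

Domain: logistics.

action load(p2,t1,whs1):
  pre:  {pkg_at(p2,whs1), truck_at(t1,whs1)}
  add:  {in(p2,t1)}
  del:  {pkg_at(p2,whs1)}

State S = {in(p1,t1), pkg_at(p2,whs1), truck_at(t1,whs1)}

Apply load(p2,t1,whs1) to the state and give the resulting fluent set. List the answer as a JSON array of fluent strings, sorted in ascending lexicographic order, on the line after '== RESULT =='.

Compute (S \ del) ∪ add:
  pre ⊆ S: {pkg_at(p2,whs1), truck_at(t1,whs1)} ⊆ S  — applicable
  S \ del = {in(p1,t1), truck_at(t1,whs1)}
  ∪ add   = {in(p1,t1), in(p2,t1), truck_at(t1,whs1)}

== RESULT ==
["in(p1,t1)", "in(p2,t1)", "truck_at(t1,whs1)"]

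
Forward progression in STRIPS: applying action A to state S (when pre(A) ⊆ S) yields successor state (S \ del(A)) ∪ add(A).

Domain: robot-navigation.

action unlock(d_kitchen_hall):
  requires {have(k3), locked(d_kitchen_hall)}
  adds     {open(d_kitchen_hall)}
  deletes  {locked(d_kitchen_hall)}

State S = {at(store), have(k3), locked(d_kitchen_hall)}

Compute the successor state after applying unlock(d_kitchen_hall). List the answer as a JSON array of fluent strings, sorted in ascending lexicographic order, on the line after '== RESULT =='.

Progress:
  pre ⊆ S: {have(k3), locked(d_kitchen_hall)} ⊆ S  — applicable
  S \ del = {at(store), have(k3)}
  ∪ add   = {at(store), have(k3), open(d_kitchen_hall)}

== RESULT ==
["at(store)", "have(k3)", "open(d_kitchen_hall)"]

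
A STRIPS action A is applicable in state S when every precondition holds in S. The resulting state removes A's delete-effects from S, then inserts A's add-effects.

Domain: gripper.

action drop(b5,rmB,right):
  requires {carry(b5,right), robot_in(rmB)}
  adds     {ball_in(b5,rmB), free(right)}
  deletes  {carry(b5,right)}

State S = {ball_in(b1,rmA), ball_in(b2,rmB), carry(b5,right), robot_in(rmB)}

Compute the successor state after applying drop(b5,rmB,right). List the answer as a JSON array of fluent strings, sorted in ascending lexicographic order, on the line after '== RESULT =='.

Progress:
  pre ⊆ S: {carry(b5,right), robot_in(rmB)} ⊆ S  — applicable
  S \ del = {ball_in(b1,rmA), ball_in(b2,rmB), robot_in(rmB)}
  ∪ add   = {ball_in(b1,rmA), ball_in(b2,rmB), ball_in(b5,rmB), free(right), robot_in(rmB)}

== RESULT ==
["ball_in(b1,rmA)", "ball_in(b2,rmB)", "ball_in(b5,rmB)", "free(right)", "robot_in(rmB)"]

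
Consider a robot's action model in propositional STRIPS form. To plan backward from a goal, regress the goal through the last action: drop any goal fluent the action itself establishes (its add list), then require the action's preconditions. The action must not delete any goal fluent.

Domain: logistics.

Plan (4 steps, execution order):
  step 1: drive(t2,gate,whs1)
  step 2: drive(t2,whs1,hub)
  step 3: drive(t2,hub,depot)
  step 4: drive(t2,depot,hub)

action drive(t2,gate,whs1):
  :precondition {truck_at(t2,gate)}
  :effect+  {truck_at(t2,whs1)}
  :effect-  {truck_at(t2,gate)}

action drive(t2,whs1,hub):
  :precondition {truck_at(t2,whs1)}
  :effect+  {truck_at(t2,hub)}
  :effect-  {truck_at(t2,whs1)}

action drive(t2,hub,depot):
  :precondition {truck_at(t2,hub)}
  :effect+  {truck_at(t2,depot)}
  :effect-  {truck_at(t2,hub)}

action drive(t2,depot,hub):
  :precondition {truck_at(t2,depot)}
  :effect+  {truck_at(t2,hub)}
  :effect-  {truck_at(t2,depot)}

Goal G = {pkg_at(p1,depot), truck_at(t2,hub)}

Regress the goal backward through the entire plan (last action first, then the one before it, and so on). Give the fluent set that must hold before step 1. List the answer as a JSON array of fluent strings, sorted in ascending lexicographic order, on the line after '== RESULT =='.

Work backward from the goal:
  through step 4 (drive(t2,depot,hub)): drop {truck_at(t2,hub)}, keep {pkg_at(p1,depot)}, require {truck_at(t2,depot)}
    → {pkg_at(p1,depot), truck_at(t2,depot)}
  through step 3 (drive(t2,hub,depot)): drop {truck_at(t2,depot)}, keep {pkg_at(p1,depot)}, require {truck_at(t2,hub)}
    → {pkg_at(p1,depot), truck_at(t2,hub)}
  through step 2 (drive(t2,whs1,hub)): drop {truck_at(t2,hub)}, keep {pkg_at(p1,depot)}, require {truck_at(t2,whs1)}
    → {pkg_at(p1,depot), truck_at(t2,whs1)}
  through step 1 (drive(t2,gate,whs1)): drop {truck_at(t2,whs1)}, keep {pkg_at(p1,depot)}, require {truck_at(t2,gate)}
    → {pkg_at(p1,depot), truck_at(t2,gate)}

== RESULT ==
["pkg_at(p1,depot)", "truck_at(t2,gate)"]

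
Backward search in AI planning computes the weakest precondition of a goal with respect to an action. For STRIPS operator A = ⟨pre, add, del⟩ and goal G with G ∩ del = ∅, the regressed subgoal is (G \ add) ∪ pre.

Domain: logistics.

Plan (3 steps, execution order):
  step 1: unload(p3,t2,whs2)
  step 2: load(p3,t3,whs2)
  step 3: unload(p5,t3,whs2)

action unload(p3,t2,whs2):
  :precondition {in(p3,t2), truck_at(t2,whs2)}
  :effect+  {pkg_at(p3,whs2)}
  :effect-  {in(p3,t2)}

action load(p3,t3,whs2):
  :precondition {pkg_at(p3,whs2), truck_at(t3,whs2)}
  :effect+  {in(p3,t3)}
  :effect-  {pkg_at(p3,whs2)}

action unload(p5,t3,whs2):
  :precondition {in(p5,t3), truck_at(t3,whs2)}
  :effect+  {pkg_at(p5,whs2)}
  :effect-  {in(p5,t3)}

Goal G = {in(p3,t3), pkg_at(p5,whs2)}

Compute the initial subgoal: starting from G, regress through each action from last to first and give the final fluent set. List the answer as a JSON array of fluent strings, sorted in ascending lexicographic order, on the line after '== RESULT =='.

Regress step by step:
  through step 3 (unload(p5,t3,whs2)): drop {pkg_at(p5,whs2)}, keep {in(p3,t3)}, require {in(p5,t3), truck_at(t3,whs2)}
    → {in(p3,t3), in(p5,t3), truck_at(t3,whs2)}
  through step 2 (load(p3,t3,whs2)): drop {in(p3,t3)}, keep {in(p5,t3), truck_at(t3,whs2)}, require {pkg_at(p3,whs2), truck_at(t3,whs2)}
    → {in(p5,t3), pkg_at(p3,whs2), truck_at(t3,whs2)}
  through step 1 (unload(p3,t2,whs2)): drop {pkg_at(p3,whs2)}, keep {in(p5,t3), truck_at(t3,whs2)}, require {in(p3,t2), truck_at(t2,whs2)}
    → {in(p3,t2), in(p5,t3), truck_at(t2,whs2), truck_at(t3,whs2)}

== RESULT ==
["in(p3,t2)", "in(p5,t3)", "truck_at(t2,whs2)", "truck_at(t3,whs2)"]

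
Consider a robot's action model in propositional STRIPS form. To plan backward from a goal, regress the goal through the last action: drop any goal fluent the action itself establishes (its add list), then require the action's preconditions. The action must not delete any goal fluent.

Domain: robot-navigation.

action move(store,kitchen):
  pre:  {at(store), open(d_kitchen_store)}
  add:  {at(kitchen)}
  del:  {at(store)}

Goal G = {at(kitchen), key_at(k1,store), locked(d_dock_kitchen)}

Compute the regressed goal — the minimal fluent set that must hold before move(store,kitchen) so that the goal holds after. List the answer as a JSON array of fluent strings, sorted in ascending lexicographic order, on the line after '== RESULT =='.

Regress:
  G ∩ del = {}  (empty — regression defined)
  G \ add = {at(kitchen), key_at(k1,store), locked(d_dock_kitchen)} \ {at(kitchen)} = {key_at(k1,store), locked(d_dock_kitchen)}
  ∪ pre   = {key_at(k1,store), locked(d_dock_kitchen)} ∪ {at(store), open(d_kitchen_store)}
          = {at(store), key_at(k1,store), locked(d_dock_kitchen), open(d_kitchen_store)}

== RESULT ==
["at(store)", "key_at(k1,store)", "locked(d_dock_kitchen)", "open(d_kitchen_store)"]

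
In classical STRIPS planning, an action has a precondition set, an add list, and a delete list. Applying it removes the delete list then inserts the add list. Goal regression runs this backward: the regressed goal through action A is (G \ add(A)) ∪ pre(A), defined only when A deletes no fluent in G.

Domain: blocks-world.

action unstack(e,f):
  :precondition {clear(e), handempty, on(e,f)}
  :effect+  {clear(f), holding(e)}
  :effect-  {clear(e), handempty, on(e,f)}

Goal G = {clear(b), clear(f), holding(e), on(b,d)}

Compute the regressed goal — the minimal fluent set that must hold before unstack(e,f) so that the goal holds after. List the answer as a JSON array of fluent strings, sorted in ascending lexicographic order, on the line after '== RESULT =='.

Regress:
  G ∩ del = {}  (empty — regression defined)
  G \ add = {clear(b), clear(f), holding(e), on(b,d)} \ {clear(f), holding(e)} = {clear(b), on(b,d)}
  ∪ pre   = {clear(b), on(b,d)} ∪ {clear(e), handempty, on(e,f)}
          = {clear(b), clear(e), handempty, on(b,d), on(e,f)}

== RESULT ==
["clear(b)", "clear(e)", "handempty", "on(b,d)", "on(e,f)"]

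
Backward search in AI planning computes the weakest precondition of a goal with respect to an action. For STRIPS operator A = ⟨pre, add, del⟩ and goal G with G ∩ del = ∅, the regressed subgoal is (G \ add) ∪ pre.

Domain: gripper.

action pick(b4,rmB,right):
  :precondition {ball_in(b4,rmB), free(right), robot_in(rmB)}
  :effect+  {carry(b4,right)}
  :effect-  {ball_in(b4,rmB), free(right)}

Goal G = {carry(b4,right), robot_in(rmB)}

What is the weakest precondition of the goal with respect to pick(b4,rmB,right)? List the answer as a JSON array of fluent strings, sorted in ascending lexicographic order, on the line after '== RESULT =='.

Regress:
  G ∩ del = {}  (empty — regression defined)
  G \ add = {carry(b4,right), robot_in(rmB)} \ {carry(b4,right)} = {robot_in(rmB)}
  ∪ pre   = {robot_in(rmB)} ∪ {ball_in(b4,rmB), free(right), robot_in(rmB)}
          = {ball_in(b4,rmB), free(right), robot_in(rmB)}

== RESULT ==
["ball_in(b4,rmB)", "free(right)", "robot_in(rmB)"]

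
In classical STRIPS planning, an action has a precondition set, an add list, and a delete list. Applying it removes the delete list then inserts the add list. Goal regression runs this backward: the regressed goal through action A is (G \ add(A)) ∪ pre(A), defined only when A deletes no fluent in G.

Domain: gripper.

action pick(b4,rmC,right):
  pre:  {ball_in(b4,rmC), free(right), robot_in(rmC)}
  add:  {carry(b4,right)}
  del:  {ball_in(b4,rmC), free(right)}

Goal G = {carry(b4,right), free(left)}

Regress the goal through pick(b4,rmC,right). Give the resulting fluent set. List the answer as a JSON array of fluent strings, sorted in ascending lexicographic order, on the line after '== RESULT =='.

Regress:
  G ∩ del = {}  (empty — regression defined)
  G \ add = {carry(b4,right), free(left)} \ {carry(b4,right)} = {free(left)}
  ∪ pre   = {free(left)} ∪ {ball_in(b4,rmC), free(right), robot_in(rmC)}
          = {ball_in(b4,rmC), free(left), free(right), robot_in(rmC)}

== RESULT ==
["ball_in(b4,rmC)", "free(left)", "free(right)", "robot_in(rmC)"]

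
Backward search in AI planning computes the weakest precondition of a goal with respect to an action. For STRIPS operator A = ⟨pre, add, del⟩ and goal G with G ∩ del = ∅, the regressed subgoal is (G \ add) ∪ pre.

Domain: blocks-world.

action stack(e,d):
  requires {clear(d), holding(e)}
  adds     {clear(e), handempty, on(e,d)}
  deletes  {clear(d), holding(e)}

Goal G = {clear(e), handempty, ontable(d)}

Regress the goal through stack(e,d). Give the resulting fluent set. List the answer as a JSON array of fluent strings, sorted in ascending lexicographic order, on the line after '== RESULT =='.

Compute (G \ add) ∪ pre:
  G ∩ del = {}  (empty — regression defined)
  G \ add = {clear(e), handempty, ontable(d)} \ {clear(e), handempty, on(e,d)} = {ontable(d)}
  ∪ pre   = {ontable(d)} ∪ {clear(d), holding(e)}
          = {clear(d), holding(e), ontable(d)}

== RESULT ==
["clear(d)", "holding(e)", "ontable(d)"]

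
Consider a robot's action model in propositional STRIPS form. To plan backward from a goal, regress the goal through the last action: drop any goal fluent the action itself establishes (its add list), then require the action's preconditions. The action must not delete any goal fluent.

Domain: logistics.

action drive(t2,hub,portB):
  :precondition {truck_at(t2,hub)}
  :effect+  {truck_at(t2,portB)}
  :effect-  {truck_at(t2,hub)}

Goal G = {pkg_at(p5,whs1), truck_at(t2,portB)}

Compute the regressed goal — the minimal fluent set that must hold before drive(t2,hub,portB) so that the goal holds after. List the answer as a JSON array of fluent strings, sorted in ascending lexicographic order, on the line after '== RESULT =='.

Regress:
  G ∩ del = {}  (empty — regression defined)
  G \ add = {pkg_at(p5,whs1), truck_at(t2,portB)} \ {truck_at(t2,portB)} = {pkg_at(p5,whs1)}
  ∪ pre   = {pkg_at(p5,whs1)} ∪ {truck_at(t2,hub)}
          = {pkg_at(p5,whs1), truck_at(t2,hub)}

== RESULT ==
["pkg_at(p5,whs1)", "truck_at(t2,hub)"]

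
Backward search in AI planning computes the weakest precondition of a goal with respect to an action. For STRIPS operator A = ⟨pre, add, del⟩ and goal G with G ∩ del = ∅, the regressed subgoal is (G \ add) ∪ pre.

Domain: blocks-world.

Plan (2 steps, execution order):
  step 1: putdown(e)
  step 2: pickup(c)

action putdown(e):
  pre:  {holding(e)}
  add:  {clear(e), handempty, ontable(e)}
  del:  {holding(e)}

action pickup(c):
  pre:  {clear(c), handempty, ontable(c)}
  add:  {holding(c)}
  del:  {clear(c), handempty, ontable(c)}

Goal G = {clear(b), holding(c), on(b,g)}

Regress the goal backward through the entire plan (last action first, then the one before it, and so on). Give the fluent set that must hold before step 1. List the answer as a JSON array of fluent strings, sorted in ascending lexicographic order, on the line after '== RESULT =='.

Regress step by step:
  through step 2 (pickup(c)): drop {holding(c)}, keep {clear(b), on(b,g)}, require {clear(c), handempty, ontable(c)}
    → {clear(b), clear(c), handempty, on(b,g), ontable(c)}
  through step 1 (putdown(e)): drop {handempty}, keep {clear(b), clear(c), on(b,g), ontable(c)}, require {holding(e)}
    → {clear(b), clear(c), holding(e), on(b,g), ontable(c)}

== RESULT ==
["clear(b)", "clear(c)", "holding(e)", "on(b,g)", "ontable(c)"]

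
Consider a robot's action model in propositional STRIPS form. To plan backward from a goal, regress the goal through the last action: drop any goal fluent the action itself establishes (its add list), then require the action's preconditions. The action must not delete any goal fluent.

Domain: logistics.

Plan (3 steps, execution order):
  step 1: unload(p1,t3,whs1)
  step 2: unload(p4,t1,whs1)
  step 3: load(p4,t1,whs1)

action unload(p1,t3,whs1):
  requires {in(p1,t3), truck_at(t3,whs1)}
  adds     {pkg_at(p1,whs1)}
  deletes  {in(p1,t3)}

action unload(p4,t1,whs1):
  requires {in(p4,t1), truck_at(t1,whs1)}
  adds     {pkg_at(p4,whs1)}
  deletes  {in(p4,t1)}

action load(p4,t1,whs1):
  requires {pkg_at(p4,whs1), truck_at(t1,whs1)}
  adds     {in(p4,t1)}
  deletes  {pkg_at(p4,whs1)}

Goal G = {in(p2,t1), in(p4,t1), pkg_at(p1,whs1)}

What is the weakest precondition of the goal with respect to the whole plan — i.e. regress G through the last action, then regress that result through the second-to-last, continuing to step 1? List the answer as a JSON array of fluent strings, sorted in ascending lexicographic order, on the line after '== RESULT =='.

Regress step by step:
  through step 3 (load(p4,t1,whs1)): drop {in(p4,t1)}, keep {in(p2,t1), pkg_at(p1,whs1)}, require {pkg_at(p4,whs1), truck_at(t1,whs1)}
    → {in(p2,t1), pkg_at(p1,whs1), pkg_at(p4,whs1), truck_at(t1,whs1)}
  through step 2 (unload(p4,t1,whs1)): drop {pkg_at(p4,whs1)}, keep {in(p2,t1), pkg_at(p1,whs1), truck_at(t1,whs1)}, require {in(p4,t1), truck_at(t1,whs1)}
    → {in(p2,t1), in(p4,t1), pkg_at(p1,whs1), truck_at(t1,whs1)}
  through step 1 (unload(p1,t3,whs1)): drop {pkg_at(p1,whs1)}, keep {in(p2,t1), in(p4,t1), truck_at(t1,whs1)}, require {in(p1,t3), truck_at(t3,whs1)}
    → {in(p1,t3), in(p2,t1), in(p4,t1), truck_at(t1,whs1), truck_at(t3,whs1)}

== RESULT ==
["in(p1,t3)", "in(p2,t1)", "in(p4,t1)", "truck_at(t1,whs1)", "truck_at(t3,whs1)"]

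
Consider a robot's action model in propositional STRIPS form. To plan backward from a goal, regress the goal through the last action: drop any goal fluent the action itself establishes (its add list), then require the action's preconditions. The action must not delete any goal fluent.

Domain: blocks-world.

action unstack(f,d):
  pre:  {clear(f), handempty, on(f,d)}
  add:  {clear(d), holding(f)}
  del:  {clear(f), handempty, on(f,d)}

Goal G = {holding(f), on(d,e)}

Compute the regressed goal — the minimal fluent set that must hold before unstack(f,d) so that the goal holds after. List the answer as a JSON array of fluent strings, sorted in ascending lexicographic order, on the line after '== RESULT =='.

Compute (G \ add) ∪ pre:
  G ∩ del = {}  (empty — regression defined)
  G \ add = {holding(f), on(d,e)} \ {clear(d), holding(f)} = {on(d,e)}
  ∪ pre   = {on(d,e)} ∪ {clear(f), handempty, on(f,d)}
          = {clear(f), handempty, on(d,e), on(f,d)}

== RESULT ==
["clear(f)", "handempty", "on(d,e)", "on(f,d)"]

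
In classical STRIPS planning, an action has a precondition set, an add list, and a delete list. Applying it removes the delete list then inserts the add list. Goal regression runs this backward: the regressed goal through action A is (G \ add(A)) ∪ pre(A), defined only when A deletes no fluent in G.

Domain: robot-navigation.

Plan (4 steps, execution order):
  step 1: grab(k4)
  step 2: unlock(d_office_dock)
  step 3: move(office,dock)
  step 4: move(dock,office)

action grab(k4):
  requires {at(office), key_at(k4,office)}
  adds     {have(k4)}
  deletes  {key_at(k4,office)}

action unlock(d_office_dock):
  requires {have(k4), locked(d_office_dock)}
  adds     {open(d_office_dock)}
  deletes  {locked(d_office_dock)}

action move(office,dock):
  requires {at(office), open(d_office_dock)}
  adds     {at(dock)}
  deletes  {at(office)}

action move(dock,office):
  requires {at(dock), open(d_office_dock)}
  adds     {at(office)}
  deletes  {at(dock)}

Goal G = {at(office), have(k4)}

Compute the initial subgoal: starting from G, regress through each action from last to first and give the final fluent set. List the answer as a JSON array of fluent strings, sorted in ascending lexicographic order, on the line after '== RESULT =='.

Work backward from the goal:
  through step 4 (move(dock,office)): drop {at(office)}, keep {have(k4)}, require {at(dock), open(d_office_dock)}
    → {at(dock), have(k4), open(d_office_dock)}
  through step 3 (move(office,dock)): drop {at(dock)}, keep {have(k4), open(d_office_dock)}, require {at(office), open(d_office_dock)}
    → {at(office), have(k4), open(d_office_dock)}
  through step 2 (unlock(d_office_dock)): drop {open(d_office_dock)}, keep {at(office), have(k4)}, require {have(k4), locked(d_office_dock)}
    → {at(office), have(k4), locked(d_office_dock)}
  through step 1 (grab(k4)): drop {have(k4)}, keep {at(office), locked(d_office_dock)}, require {at(office), key_at(k4,office)}
    → {at(office), key_at(k4,office), locked(d_office_dock)}

== RESULT ==
["at(office)", "key_at(k4,office)", "locked(d_office_dock)"]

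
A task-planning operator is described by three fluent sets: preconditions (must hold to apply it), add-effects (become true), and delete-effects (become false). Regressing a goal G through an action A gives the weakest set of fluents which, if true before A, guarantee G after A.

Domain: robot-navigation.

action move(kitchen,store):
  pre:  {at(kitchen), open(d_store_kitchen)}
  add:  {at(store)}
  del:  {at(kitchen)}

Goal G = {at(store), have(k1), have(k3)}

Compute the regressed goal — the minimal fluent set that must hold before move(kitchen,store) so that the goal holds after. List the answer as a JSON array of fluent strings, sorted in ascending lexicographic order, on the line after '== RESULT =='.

Compute (G \ add) ∪ pre:
  G ∩ del = {}  (empty — regression defined)
  G \ add = {at(store), have(k1), have(k3)} \ {at(store)} = {have(k1), have(k3)}
  ∪ pre   = {have(k1), have(k3)} ∪ {at(kitchen), open(d_store_kitchen)}
          = {at(kitchen), have(k1), have(k3), open(d_store_kitchen)}

== RESULT ==
["at(kitchen)", "have(k1)", "have(k3)", "open(d_store_kitchen)"]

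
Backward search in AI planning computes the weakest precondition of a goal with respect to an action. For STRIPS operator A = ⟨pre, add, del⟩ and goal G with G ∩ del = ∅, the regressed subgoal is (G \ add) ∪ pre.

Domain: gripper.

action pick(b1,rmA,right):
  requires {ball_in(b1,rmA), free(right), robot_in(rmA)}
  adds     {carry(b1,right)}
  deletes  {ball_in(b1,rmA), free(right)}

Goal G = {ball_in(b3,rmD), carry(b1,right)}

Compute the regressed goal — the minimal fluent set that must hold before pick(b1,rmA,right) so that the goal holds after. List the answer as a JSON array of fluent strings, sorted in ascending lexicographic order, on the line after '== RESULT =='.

Compute (G \ add) ∪ pre:
  G ∩ del = {}  (empty — regression defined)
  G \ add = {ball_in(b3,rmD), carry(b1,right)} \ {carry(b1,right)} = {ball_in(b3,rmD)}
  ∪ pre   = {ball_in(b3,rmD)} ∪ {ball_in(b1,rmA), free(right), robot_in(rmA)}
          = {ball_in(b1,rmA), ball_in(b3,rmD), free(right), robot_in(rmA)}

== RESULT ==
["ball_in(b1,rmA)", "ball_in(b3,rmD)", "free(right)", "robot_in(rmA)"]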